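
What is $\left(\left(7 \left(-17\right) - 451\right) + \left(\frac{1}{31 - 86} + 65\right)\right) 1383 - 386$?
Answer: $- \frac{38435438}{55} \approx -6.9883 \cdot 10^{5}$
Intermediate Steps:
$\left(\left(7 \left(-17\right) - 451\right) + \left(\frac{1}{31 - 86} + 65\right)\right) 1383 - 386 = \left(\left(-119 - 451\right) + \left(\frac{1}{-55} + 65\right)\right) 1383 - 386 = \left(-570 + \left(- \frac{1}{55} + 65\right)\right) 1383 - 386 = \left(-570 + \frac{3574}{55}\right) 1383 - 386 = \left(- \frac{27776}{55}\right) 1383 - 386 = - \frac{38414208}{55} - 386 = - \frac{38435438}{55}$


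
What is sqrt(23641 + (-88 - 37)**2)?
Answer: sqrt(39266) ≈ 198.16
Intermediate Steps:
sqrt(23641 + (-88 - 37)**2) = sqrt(23641 + (-125)**2) = sqrt(23641 + 15625) = sqrt(39266)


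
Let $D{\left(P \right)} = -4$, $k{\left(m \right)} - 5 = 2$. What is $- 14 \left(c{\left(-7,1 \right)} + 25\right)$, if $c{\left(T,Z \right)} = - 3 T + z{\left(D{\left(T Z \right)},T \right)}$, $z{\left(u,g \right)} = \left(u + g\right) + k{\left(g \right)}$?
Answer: $-588$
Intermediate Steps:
$k{\left(m \right)} = 7$ ($k{\left(m \right)} = 5 + 2 = 7$)
$z{\left(u,g \right)} = 7 + g + u$ ($z{\left(u,g \right)} = \left(u + g\right) + 7 = \left(g + u\right) + 7 = 7 + g + u$)
$c{\left(T,Z \right)} = 3 - 2 T$ ($c{\left(T,Z \right)} = - 3 T + \left(7 + T - 4\right) = - 3 T + \left(3 + T\right) = 3 - 2 T$)
$- 14 \left(c{\left(-7,1 \right)} + 25\right) = - 14 \left(\left(3 - -14\right) + 25\right) = - 14 \left(\left(3 + 14\right) + 25\right) = - 14 \left(17 + 25\right) = \left(-14\right) 42 = -588$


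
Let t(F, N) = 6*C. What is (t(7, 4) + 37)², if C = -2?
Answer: 625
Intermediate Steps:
t(F, N) = -12 (t(F, N) = 6*(-2) = -12)
(t(7, 4) + 37)² = (-12 + 37)² = 25² = 625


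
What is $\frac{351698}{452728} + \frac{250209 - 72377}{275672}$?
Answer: $\frac{11091426047}{7800277076} \approx 1.4219$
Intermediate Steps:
$\frac{351698}{452728} + \frac{250209 - 72377}{275672} = 351698 \cdot \frac{1}{452728} + \left(250209 - 72377\right) \frac{1}{275672} = \frac{175849}{226364} + 177832 \cdot \frac{1}{275672} = \frac{175849}{226364} + \frac{22229}{34459} = \frac{11091426047}{7800277076}$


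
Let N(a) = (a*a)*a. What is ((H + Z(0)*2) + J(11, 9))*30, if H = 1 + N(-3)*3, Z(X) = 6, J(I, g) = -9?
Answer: -2310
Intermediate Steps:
N(a) = a³ (N(a) = a²*a = a³)
H = -80 (H = 1 + (-3)³*3 = 1 - 27*3 = 1 - 81 = -80)
((H + Z(0)*2) + J(11, 9))*30 = ((-80 + 6*2) - 9)*30 = ((-80 + 12) - 9)*30 = (-68 - 9)*30 = -77*30 = -2310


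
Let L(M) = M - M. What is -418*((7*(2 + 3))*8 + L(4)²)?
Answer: -117040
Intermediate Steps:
L(M) = 0
-418*((7*(2 + 3))*8 + L(4)²) = -418*((7*(2 + 3))*8 + 0²) = -418*((7*5)*8 + 0) = -418*(35*8 + 0) = -418*(280 + 0) = -418*280 = -117040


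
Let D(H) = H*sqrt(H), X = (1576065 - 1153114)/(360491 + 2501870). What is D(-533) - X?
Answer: -422951/2862361 - 533*I*sqrt(533) ≈ -0.14776 - 12305.0*I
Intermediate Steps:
X = 422951/2862361 ≈ 0.14776
D(H) = H**(3/2)
D(-533) - X = (-533)**(3/2) - 1*422951/2862361 = -533*I*sqrt(533) - 422951/2862361 = -422951/2862361 - 533*I*sqrt(533)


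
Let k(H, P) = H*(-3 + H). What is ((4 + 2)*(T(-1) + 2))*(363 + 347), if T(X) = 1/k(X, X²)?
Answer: 9585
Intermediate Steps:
T(X) = 1/(X*(-3 + X))
((4 + 2)*(T(-1) + 2))*(363 + 347) = ((4 + 2)*(1/((-1)*(-3 - 1)) + 2))*(363 + 347) = (6*(-1/(-4) + 2))*710 = (6*(-1*(-¼) + 2))*710 = (6*(¼ + 2))*710 = (6*(9/4))*710 = (27/2)*710 = 9585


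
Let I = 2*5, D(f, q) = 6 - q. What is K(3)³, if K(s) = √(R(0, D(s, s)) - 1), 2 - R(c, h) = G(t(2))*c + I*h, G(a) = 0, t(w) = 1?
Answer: -29*I*√29 ≈ -156.17*I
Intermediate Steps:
I = 10
R(c, h) = 2 - 10*h (R(c, h) = 2 - (0*c + 10*h) = 2 - (0 + 10*h) = 2 - 10*h)
K(s) = √(-59 + 10*s) (K(s) = √((2 - 10*(6 - s)) - 1) = √((2 + (-60 + 10*s)) - 1) = √((-58 + 10*s) - 1) = √(-59 + 10*s))
K(3)³ = (√(-59 + 10*3))³ = (√(-59 + 30))³ = (√(-29))³ = (I*√29)³ = -29*I*√29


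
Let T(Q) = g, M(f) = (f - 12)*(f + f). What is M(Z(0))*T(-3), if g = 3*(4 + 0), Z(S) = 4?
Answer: -768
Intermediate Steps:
g = 12 (g = 3*4 = 12)
M(f) = 2*f*(-12 + f) (M(f) = (-12 + f)*(2*f) = 2*f*(-12 + f))
T(Q) = 12
M(Z(0))*T(-3) = (2*4*(-12 + 4))*12 = (2*4*(-8))*12 = -64*12 = -768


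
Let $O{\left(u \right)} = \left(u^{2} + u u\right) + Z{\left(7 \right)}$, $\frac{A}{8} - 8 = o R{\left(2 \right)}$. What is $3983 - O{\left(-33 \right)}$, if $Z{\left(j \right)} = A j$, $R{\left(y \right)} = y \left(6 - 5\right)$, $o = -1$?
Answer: $1469$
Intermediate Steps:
$R{\left(y \right)} = y$ ($R{\left(y \right)} = y 1 = y$)
$A = 48$ ($A = 64 + 8 \left(\left(-1\right) 2\right) = 64 + 8 \left(-2\right) = 64 - 16 = 48$)
$Z{\left(j \right)} = 48 j$
$O{\left(u \right)} = 336 + 2 u^{2}$ ($O{\left(u \right)} = \left(u^{2} + u u\right) + 48 \cdot 7 = \left(u^{2} + u^{2}\right) + 336 = 2 u^{2} + 336 = 336 + 2 u^{2}$)
$3983 - O{\left(-33 \right)} = 3983 - \left(336 + 2 \left(-33\right)^{2}\right) = 3983 - \left(336 + 2 \cdot 1089\right) = 3983 - \left(336 + 2178\right) = 3983 - 2514 = 1469$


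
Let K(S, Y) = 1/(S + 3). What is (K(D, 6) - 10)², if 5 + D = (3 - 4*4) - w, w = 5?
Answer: 40401/400 ≈ 101.00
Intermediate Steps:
D = -23 (D = -5 + ((3 - 4*4) - 1*5) = -5 + ((3 - 16) - 5) = -5 + (-13 - 5) = -5 - 18 = -23)
K(S, Y) = 1/(3 + S)
(K(D, 6) - 10)² = (1/(3 - 23) - 10)² = (1/(-20) - 10)² = (-1/20 - 10)² = (-201/20)² = 40401/400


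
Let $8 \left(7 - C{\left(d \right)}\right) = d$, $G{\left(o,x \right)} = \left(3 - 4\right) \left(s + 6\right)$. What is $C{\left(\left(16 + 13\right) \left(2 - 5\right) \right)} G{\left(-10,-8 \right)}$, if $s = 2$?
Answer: $-143$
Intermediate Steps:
$G{\left(o,x \right)} = -8$ ($G{\left(o,x \right)} = \left(3 - 4\right) \left(2 + 6\right) = \left(-1\right) 8 = -8$)
$C{\left(d \right)} = 7 - \frac{d}{8}$
$C{\left(\left(16 + 13\right) \left(2 - 5\right) \right)} G{\left(-10,-8 \right)} = \left(7 - \frac{\left(16 + 13\right) \left(2 - 5\right)}{8}\right) \left(-8\right) = \left(7 - \frac{29 \left(-3\right)}{8}\right) \left(-8\right) = \left(7 - - \frac{87}{8}\right) \left(-8\right) = \left(7 + \frac{87}{8}\right) \left(-8\right) = \frac{143}{8} \left(-8\right) = -143$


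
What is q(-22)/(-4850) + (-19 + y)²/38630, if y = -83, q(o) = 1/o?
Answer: 111014543/412182100 ≈ 0.26933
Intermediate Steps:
q(-22)/(-4850) + (-19 + y)²/38630 = 1/(-22*(-4850)) + (-19 - 83)²/38630 = -1/22*(-1/4850) + (-102)²*(1/38630) = 1/106700 + 10404*(1/38630) = 1/106700 + 5202/19315 = 111014543/412182100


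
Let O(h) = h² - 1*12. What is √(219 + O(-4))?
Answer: √223 ≈ 14.933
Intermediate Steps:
O(h) = -12 + h² (O(h) = h² - 12 = -12 + h²)
√(219 + O(-4)) = √(219 + (-12 + (-4)²)) = √(219 + (-12 + 16)) = √(219 + 4) = √223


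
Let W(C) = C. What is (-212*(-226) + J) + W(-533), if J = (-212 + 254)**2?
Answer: 49143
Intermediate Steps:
J = 1764 (J = 42**2 = 1764)
(-212*(-226) + J) + W(-533) = (-212*(-226) + 1764) - 533 = (47912 + 1764) - 533 = 49676 - 533 = 49143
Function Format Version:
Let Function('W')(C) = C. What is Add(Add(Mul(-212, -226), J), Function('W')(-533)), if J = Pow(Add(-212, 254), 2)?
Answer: 49143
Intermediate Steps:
J = 1764 (J = Pow(42, 2) = 1764)
Add(Add(Mul(-212, -226), J), Function('W')(-533)) = Add(Add(Mul(-212, -226), 1764), -533) = Add(Add(47912, 1764), -533) = Add(49676, -533) = 49143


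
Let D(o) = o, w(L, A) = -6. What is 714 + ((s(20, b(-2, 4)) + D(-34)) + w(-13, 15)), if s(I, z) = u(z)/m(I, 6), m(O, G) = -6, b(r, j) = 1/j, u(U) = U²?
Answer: 64703/96 ≈ 673.99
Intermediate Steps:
s(I, z) = -z²/6 (s(I, z) = z²/(-6) = z²*(-⅙) = -z²/6)
714 + ((s(20, b(-2, 4)) + D(-34)) + w(-13, 15)) = 714 + ((-(1/4)²/6 - 34) - 6) = 714 + ((-(¼)²/6 - 34) - 6) = 714 + ((-⅙*1/16 - 34) - 6) = 714 + ((-1/96 - 34) - 6) = 714 + (-3265/96 - 6) = 714 - 3841/96 = 64703/96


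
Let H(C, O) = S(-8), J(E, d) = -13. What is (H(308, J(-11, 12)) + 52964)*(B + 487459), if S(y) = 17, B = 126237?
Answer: 32514227776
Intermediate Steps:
H(C, O) = 17
(H(308, J(-11, 12)) + 52964)*(B + 487459) = (17 + 52964)*(126237 + 487459) = 52981*613696 = 32514227776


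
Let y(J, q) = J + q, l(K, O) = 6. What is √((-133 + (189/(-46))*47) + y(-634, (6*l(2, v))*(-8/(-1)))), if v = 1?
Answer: I*√1422182/46 ≈ 25.925*I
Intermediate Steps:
√((-133 + (189/(-46))*47) + y(-634, (6*l(2, v))*(-8/(-1)))) = √((-133 + (189/(-46))*47) + (-634 + (6*6)*(-8/(-1)))) = √((-133 + (189*(-1/46))*47) + (-634 + 36*(-8*(-1)))) = √((-133 - 189/46*47) + (-634 + 36*8)) = √((-133 - 8883/46) + (-634 + 288)) = √(-15001/46 - 346) = √(-30917/46) = I*√1422182/46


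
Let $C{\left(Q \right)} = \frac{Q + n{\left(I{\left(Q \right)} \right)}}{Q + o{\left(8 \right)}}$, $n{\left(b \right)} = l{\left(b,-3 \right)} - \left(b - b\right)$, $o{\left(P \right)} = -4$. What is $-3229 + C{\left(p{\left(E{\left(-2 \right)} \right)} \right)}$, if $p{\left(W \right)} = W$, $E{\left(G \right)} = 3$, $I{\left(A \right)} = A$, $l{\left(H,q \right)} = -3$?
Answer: $-3229$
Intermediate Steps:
$n{\left(b \right)} = -3$ ($n{\left(b \right)} = -3 - \left(b - b\right) = -3 - 0 = -3 + 0 = -3$)
$C{\left(Q \right)} = \frac{-3 + Q}{-4 + Q}$ ($C{\left(Q \right)} = \frac{Q - 3}{Q - 4} = \frac{-3 + Q}{-4 + Q}$)
$-3229 + C{\left(p{\left(E{\left(-2 \right)} \right)} \right)} = -3229 + \frac{-3 + 3}{-4 + 3} = -3229 + \frac{1}{-1} \cdot 0 = -3229 - 0 = -3229 + 0 = -3229$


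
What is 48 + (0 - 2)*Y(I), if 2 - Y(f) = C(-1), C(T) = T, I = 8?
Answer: 42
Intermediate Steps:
Y(f) = 3 (Y(f) = 2 - 1*(-1) = 2 + 1 = 3)
48 + (0 - 2)*Y(I) = 48 + (0 - 2)*3 = 48 - 2*3 = 48 - 6 = 42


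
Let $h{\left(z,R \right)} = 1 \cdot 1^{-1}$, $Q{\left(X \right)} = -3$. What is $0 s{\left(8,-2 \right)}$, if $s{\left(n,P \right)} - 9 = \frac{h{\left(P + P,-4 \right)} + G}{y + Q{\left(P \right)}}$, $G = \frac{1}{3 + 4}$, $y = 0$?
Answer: $0$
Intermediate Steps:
$h{\left(z,R \right)} = 1$ ($h{\left(z,R \right)} = 1 \cdot 1 = 1$)
$G = \frac{1}{7} \approx 0.14286$
$s{\left(n,P \right)} = \frac{181}{21}$ ($s{\left(n,P \right)} = 9 + \frac{1 + \frac{1}{7}}{0 - 3} = 9 + \frac{8}{7 \left(-3\right)} = 9 + \frac{8}{7} \left(- \frac{1}{3}\right) = 9 - \frac{8}{21} = \frac{181}{21}$)
$0 s{\left(8,-2 \right)} = 0 \cdot \frac{181}{21} = 0$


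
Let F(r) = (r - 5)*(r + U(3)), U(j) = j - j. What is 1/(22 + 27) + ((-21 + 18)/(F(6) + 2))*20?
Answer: -733/98 ≈ -7.4796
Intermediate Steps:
U(j) = 0
F(r) = r*(-5 + r) (F(r) = (r - 5)*(r + 0) = (-5 + r)*r = r*(-5 + r))
1/(22 + 27) + ((-21 + 18)/(F(6) + 2))*20 = 1/(22 + 27) + ((-21 + 18)/(6*(-5 + 6) + 2))*20 = 1/49 - 3/(6*1 + 2)*20 = 1/49 - 3/(6 + 2)*20 = 1/49 - 3/8*20 = 1/49 - 15/2 = -733/98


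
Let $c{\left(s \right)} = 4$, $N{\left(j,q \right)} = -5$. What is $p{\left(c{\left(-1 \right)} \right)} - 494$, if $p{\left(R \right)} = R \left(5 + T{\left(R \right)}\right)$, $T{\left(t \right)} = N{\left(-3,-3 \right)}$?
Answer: $-494$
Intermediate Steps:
$T{\left(t \right)} = -5$
$p{\left(R \right)} = 0$ ($p{\left(R \right)} = R \left(5 - 5\right) = R 0 = 0$)
$p{\left(c{\left(-1 \right)} \right)} - 494 = 0 - 494 = -494$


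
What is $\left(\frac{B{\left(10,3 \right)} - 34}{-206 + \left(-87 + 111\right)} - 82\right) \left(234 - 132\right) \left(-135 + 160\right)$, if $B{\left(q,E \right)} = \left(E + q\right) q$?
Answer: $- \frac{19150500}{91} \approx -2.1045 \cdot 10^{5}$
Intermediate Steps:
$B{\left(q,E \right)} = q \left(E + q\right)$
$\left(\frac{B{\left(10,3 \right)} - 34}{-206 + \left(-87 + 111\right)} - 82\right) \left(234 - 132\right) \left(-135 + 160\right) = \left(\frac{10 \left(3 + 10\right) - 34}{-206 + \left(-87 + 111\right)} - 82\right) \left(234 - 132\right) \left(-135 + 160\right) = \left(\frac{10 \cdot 13 - 34}{-206 + 24} - 82\right) 102 \cdot 25 = \left(\frac{130 - 34}{-182} - 82\right) 2550 = \left(96 \left(- \frac{1}{182}\right) - 82\right) 2550 = \left(- \frac{48}{91} - 82\right) 2550 = \left(- \frac{7510}{91}\right) 2550 = - \frac{19150500}{91}$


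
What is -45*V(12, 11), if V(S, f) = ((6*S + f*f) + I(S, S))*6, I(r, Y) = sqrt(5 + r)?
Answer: -52110 - 270*sqrt(17) ≈ -53223.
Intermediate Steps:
V(S, f) = 6*f**2 + 6*sqrt(5 + S) + 36*S (V(S, f) = ((6*S + f*f) + sqrt(5 + S))*6 = ((6*S + f**2) + sqrt(5 + S))*6 = ((f**2 + 6*S) + sqrt(5 + S))*6 = (f**2 + sqrt(5 + S) + 6*S)*6 = 6*f**2 + 6*sqrt(5 + S) + 36*S)
-45*V(12, 11) = -45*(6*11**2 + 6*sqrt(5 + 12) + 36*12) = -45*(6*121 + 6*sqrt(17) + 432) = -45*(726 + 6*sqrt(17) + 432) = -45*(1158 + 6*sqrt(17)) = -52110 - 270*sqrt(17)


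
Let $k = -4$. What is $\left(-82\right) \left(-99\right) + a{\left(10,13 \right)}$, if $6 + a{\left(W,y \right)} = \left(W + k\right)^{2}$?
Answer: $8148$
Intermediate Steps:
$a{\left(W,y \right)} = -6 + \left(-4 + W\right)^{2}$ ($a{\left(W,y \right)} = -6 + \left(W - 4\right)^{2} = -6 + \left(-4 + W\right)^{2}$)
$\left(-82\right) \left(-99\right) + a{\left(10,13 \right)} = \left(-82\right) \left(-99\right) - \left(6 - \left(-4 + 10\right)^{2}\right) = 8118 - \left(6 - 6^{2}\right) = 8118 + \left(-6 + 36\right) = 8118 + 30 = 8148$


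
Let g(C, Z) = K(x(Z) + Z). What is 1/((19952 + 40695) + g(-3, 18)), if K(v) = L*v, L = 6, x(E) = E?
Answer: 1/60863 ≈ 1.6430e-5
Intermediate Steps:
K(v) = 6*v
g(C, Z) = 12*Z (g(C, Z) = 6*(Z + Z) = 6*(2*Z) = 12*Z)
1/((19952 + 40695) + g(-3, 18)) = 1/((19952 + 40695) + 12*18) = 1/(60647 + 216) = 1/60863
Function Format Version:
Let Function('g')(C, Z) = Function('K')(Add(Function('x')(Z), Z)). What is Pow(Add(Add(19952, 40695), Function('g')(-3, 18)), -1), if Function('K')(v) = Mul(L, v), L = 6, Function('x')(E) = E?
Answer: Rational(1, 60863) ≈ 1.6430e-5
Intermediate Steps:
Function('K')(v) = Mul(6, v)
Function('g')(C, Z) = Mul(12, Z) (Function('g')(C, Z) = Mul(6, Add(Z, Z)) = Mul(6, Mul(2, Z)) = Mul(12, Z))
Pow(Add(Add(19952, 40695), Function('g')(-3, 18)), -1) = Pow(Add(Add(19952, 40695), Mul(12, 18)), -1) = Pow(Add(60647, 216), -1) = Pow(60863, -1) = Rational(1, 60863)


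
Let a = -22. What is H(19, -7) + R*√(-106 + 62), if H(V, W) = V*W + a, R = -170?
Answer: -155 - 340*I*√11 ≈ -155.0 - 1127.7*I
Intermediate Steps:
H(V, W) = -22 + V*W (H(V, W) = V*W - 22 = -22 + V*W)
H(19, -7) + R*√(-106 + 62) = (-22 + 19*(-7)) - 170*√(-106 + 62) = (-22 - 133) - 340*I*√11 = -155 - 340*I*√11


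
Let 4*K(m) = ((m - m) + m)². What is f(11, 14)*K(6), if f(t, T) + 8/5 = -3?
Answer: -207/5 ≈ -41.400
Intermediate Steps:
f(t, T) = -23/5 (f(t, T) = -8/5 - 3 = -23/5)
K(m) = m²/4 (K(m) = ((m - m) + m)²/4 = (0 + m)²/4 = m²/4)
f(11, 14)*K(6) = -23*6²/20 = -23*36/20 = -23/5*9 = -207/5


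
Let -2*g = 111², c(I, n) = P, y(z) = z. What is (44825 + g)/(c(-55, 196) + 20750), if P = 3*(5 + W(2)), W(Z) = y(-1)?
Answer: 11047/5932 ≈ 1.8623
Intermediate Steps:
W(Z) = -1
P = 12 (P = 3*(5 - 1) = 3*4 = 12)
c(I, n) = 12
g = -12321/2 (g = -½*111² = -½*12321 = -12321/2 ≈ -6160.5)
(44825 + g)/(c(-55, 196) + 20750) = (44825 - 12321/2)/(12 + 20750) = (77329/2)/20762 = (77329/2)*(1/20762) = 11047/5932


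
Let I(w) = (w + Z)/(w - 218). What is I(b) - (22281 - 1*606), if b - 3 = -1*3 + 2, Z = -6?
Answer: -1170449/54 ≈ -21675.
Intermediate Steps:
b = 2 (b = 3 + (-1*3 + 2) = 3 + (-3 + 2) = 3 - 1 = 2)
I(w) = (-6 + w)/(-218 + w) (I(w) = (w - 6)/(w - 218) = (-6 + w)/(-218 + w))
I(b) - (22281 - 1*606) = (-6 + 2)/(-218 + 2) - (22281 - 1*606) = -4/(-216) - (22281 - 606) = -1/216*(-4) - 1*21675 = 1/54 - 21675 = -1170449/54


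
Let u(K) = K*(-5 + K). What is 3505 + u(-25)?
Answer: 4255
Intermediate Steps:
3505 + u(-25) = 3505 - 25*(-5 - 25) = 3505 - 25*(-30) = 3505 + 750 = 4255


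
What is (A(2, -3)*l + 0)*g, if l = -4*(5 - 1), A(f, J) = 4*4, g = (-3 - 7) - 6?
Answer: 4096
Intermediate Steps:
g = -16 (g = -10 - 6 = -16)
A(f, J) = 16
l = -16 (l = -4*4 = -16)
(A(2, -3)*l + 0)*g = (16*(-16) + 0)*(-16) = (-256 + 0)*(-16) = -256*(-16) = 4096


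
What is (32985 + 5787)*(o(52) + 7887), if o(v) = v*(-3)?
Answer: 299746332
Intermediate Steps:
o(v) = -3*v
(32985 + 5787)*(o(52) + 7887) = (32985 + 5787)*(-3*52 + 7887) = 38772*(-156 + 7887) = 38772*7731 = 299746332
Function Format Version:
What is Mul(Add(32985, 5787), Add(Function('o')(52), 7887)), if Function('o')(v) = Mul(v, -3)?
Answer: 299746332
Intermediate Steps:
Function('o')(v) = Mul(-3, v)
Mul(Add(32985, 5787), Add(Function('o')(52), 7887)) = Mul(Add(32985, 5787), Add(Mul(-3, 52), 7887)) = Mul(38772, Add(-156, 7887)) = Mul(38772, 7731) = 299746332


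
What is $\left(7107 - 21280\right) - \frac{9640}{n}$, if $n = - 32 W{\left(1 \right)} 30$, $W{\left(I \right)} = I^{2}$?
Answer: $- \frac{339911}{24} \approx -14163.0$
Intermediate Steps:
$n = -960$ ($n = - 32 \cdot 1^{2} \cdot 30 = \left(-32\right) 1 \cdot 30 = \left(-32\right) 30 = -960$)
$\left(7107 - 21280\right) - \frac{9640}{n} = \left(7107 - 21280\right) - \frac{9640}{-960} = \left(7107 - 21280\right) - - \frac{241}{24} = -14173 + \frac{241}{24} = - \frac{339911}{24}$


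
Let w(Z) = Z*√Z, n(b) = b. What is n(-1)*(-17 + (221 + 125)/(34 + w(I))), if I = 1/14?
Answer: 21644655/3172063 + 4844*√14/3172063 ≈ 6.8292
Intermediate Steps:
I = 1/14 ≈ 0.071429
w(Z) = Z^(3/2)
n(-1)*(-17 + (221 + 125)/(34 + w(I))) = -(-17 + (221 + 125)/(34 + (1/14)^(3/2))) = -(-17 + 346/(34 + √14/196)) = 17 - 346/(34 + √14/196)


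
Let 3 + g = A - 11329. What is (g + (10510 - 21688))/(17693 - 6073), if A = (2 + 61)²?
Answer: -18541/11620 ≈ -1.5956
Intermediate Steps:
A = 3969 (A = 63² = 3969)
g = -7363 (g = -3 + (3969 - 11329) = -3 - 7360 = -7363)
(g + (10510 - 21688))/(17693 - 6073) = (-7363 + (10510 - 21688))/(17693 - 6073) = (-7363 - 11178)/11620 = -18541*1/11620 = -18541/11620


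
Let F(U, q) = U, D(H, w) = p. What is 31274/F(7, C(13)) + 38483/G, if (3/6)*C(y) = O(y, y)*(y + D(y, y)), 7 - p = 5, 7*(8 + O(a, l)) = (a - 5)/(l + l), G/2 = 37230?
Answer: 2328931421/521220 ≈ 4468.2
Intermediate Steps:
G = 74460 (G = 2*37230 = 74460)
O(a, l) = -8 + (-5 + a)/(14*l) (O(a, l) = -8 + ((a - 5)/(l + l))/7 = -8 + ((-5 + a)/((2*l)))/7 = -8 + ((-5 + a)*(1/(2*l)))/7 = -8 + ((-5 + a)/(2*l))/7 = -8 + (-5 + a)/(14*l))
p = 2 (p = 7 - 1*5 = 7 - 5 = 2)
D(H, w) = 2
C(y) = (-5 - 111*y)*(2 + y)/(7*y) (C(y) = 2*(((-5 + y - 112*y)/(14*y))*(y + 2)) = 2*(((-5 - 111*y)/(14*y))*(2 + y)) = 2*((-5 - 111*y)*(2 + y)/(14*y)) = (-5 - 111*y)*(2 + y)/(7*y))
31274/F(7, C(13)) + 38483/G = 31274/7 + 38483/74460 = 2328931421/521220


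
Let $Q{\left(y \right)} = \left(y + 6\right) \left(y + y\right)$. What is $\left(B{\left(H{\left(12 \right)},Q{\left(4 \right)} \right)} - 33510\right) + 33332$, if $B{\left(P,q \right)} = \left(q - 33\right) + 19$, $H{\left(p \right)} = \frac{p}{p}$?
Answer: $-112$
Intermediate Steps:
$H{\left(p \right)} = 1$
$Q{\left(y \right)} = 2 y \left(6 + y\right)$ ($Q{\left(y \right)} = \left(6 + y\right) 2 y = 2 y \left(6 + y\right)$)
$B{\left(P,q \right)} = -14 + q$ ($B{\left(P,q \right)} = \left(-33 + q\right) + 19 = -14 + q$)
$\left(B{\left(H{\left(12 \right)},Q{\left(4 \right)} \right)} - 33510\right) + 33332 = \left(\left(-14 + 2 \cdot 4 \left(6 + 4\right)\right) - 33510\right) + 33332 = \left(\left(-14 + 2 \cdot 4 \cdot 10\right) - 33510\right) + 33332 = \left(\left(-14 + 80\right) - 33510\right) + 33332 = \left(66 - 33510\right) + 33332 = -33444 + 33332 = -112$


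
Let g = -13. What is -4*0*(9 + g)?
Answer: 0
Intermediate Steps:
-4*0*(9 + g) = -4*0*(9 - 13) = -0*(-4) = -1*0 = 0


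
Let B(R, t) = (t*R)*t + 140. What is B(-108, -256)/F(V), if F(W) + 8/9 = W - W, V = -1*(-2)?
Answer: 15924933/2 ≈ 7.9625e+6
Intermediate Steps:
B(R, t) = 140 + R*t² (B(R, t) = (R*t)*t + 140 = R*t² + 140 = 140 + R*t²)
V = 2
F(W) = -8/9 (F(W) = -8/9 + (W - W) = -8/9 + 0 = -8/9)
B(-108, -256)/F(V) = (140 - 108*(-256)²)/(-8/9) = (140 - 108*65536)*(-9/8) = (140 - 7077888)*(-9/8) = -7077748*(-9/8) = 15924933/2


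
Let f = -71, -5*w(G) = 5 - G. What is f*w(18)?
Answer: -923/5 ≈ -184.60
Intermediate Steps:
w(G) = -1 + G/5 (w(G) = -(5 - G)/5 = -1 + G/5)
f*w(18) = -71*(-1 + (⅕)*18) = -71*(-1 + 18/5) = -71*13/5 = -923/5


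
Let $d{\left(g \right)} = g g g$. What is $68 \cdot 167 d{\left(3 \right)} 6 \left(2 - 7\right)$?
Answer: $-9198360$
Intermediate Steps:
$d{\left(g \right)} = g^{3}$ ($d{\left(g \right)} = g^{2} g = g^{3}$)
$68 \cdot 167 d{\left(3 \right)} 6 \left(2 - 7\right) = 68 \cdot 167 \cdot 3^{3} \cdot 6 \left(2 - 7\right) = 11356 \cdot 27 \cdot 6 \left(-5\right) = 11356 \cdot 162 \left(-5\right) = 11356 \left(-810\right) = -9198360$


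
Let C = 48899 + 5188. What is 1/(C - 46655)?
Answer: 1/7432 ≈ 0.00013455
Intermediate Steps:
C = 54087
1/(C - 46655) = 1/(54087 - 46655) = 1/7432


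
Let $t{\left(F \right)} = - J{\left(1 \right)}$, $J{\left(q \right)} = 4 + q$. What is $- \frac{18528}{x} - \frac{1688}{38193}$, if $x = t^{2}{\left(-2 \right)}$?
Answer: $- \frac{707682104}{954825} \approx -741.16$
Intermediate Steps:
$t{\left(F \right)} = -5$ ($t{\left(F \right)} = - (4 + 1) = \left(-1\right) 5 = -5$)
$x = 25$ ($x = \left(-5\right)^{2} = 25$)
$- \frac{18528}{x} - \frac{1688}{38193} = - \frac{18528}{25} - \frac{1688}{38193} = - \frac{707682104}{954825}$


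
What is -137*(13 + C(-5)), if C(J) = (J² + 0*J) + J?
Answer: -4521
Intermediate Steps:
C(J) = J + J² (C(J) = (J² + 0) + J = J² + J = J + J²)
-137*(13 + C(-5)) = -137*(13 - 5*(1 - 5)) = -137*(13 - 5*(-4)) = -137*(13 + 20) = -137*33 = -4521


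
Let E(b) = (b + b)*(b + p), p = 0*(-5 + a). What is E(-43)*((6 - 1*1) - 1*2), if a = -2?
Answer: 11094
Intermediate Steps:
p = 0 (p = 0*(-5 - 2) = 0*(-7) = 0)
E(b) = 2*b² (E(b) = (b + b)*(b + 0) = (2*b)*b = 2*b²)
E(-43)*((6 - 1*1) - 1*2) = (2*(-43)²)*((6 - 1*1) - 1*2) = (2*1849)*((6 - 1) - 2) = 3698*(5 - 2) = 3698*3 = 11094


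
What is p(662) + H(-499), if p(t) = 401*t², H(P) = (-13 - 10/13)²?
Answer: 29699389677/169 ≈ 1.7574e+8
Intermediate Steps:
H(P) = 32041/169 (H(P) = (-13 - 10*1/13)² = (-13 - 10/13)² = (-179/13)² = 32041/169)
p(662) + H(-499) = 401*662² + 32041/169 = 401*438244 + 32041/169 = 175735844 + 32041/169 = 29699389677/169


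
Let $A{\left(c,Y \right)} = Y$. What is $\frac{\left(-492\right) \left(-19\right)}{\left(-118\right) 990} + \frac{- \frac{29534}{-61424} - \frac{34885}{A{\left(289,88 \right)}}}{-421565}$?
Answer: $- \frac{90612869819}{1145818728780} \approx -0.079081$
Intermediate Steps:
$\frac{\left(-492\right) \left(-19\right)}{\left(-118\right) 990} + \frac{- \frac{29534}{-61424} - \frac{34885}{A{\left(289,88 \right)}}}{-421565} = \frac{\left(-492\right) \left(-19\right)}{\left(-118\right) 990} + \frac{- \frac{29534}{-61424} - \frac{34885}{88}}{-421565} = \frac{9348}{-116820} + \left(\left(-29534\right) \left(- \frac{1}{61424}\right) - \frac{34885}{88}\right) \left(- \frac{1}{421565}\right) = 9348 \left(- \frac{1}{116820}\right) + \left(\frac{14767}{30712} - \frac{34885}{88}\right) \left(- \frac{1}{421565}\right) = - \frac{779}{9735} - - \frac{6080049}{6473552140} = - \frac{779}{9735} + \frac{6080049}{6473552140} = - \frac{90612869819}{1145818728780}$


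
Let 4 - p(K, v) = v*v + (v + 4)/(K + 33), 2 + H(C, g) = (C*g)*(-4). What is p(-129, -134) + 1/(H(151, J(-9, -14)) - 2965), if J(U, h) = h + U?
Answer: -9414738877/524400 ≈ -17953.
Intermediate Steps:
J(U, h) = U + h
H(C, g) = -2 - 4*C*g (H(C, g) = -2 + (C*g)*(-4) = -2 - 4*C*g)
p(K, v) = 4 - v² - (4 + v)/(33 + K) (p(K, v) = 4 - (v*v + (v + 4)/(K + 33)) = 4 - (v² + (4 + v)/(33 + K)) = 4 + (-v² - (4 + v)/(33 + K)) = 4 - v² - (4 + v)/(33 + K))
p(-129, -134) + 1/(H(151, J(-9, -14)) - 2965) = (128 - 1*(-134) - 33*(-134)² + 4*(-129) - 1*(-129)*(-134)²)/(33 - 129) + 1/((-2 - 4*151*(-9 - 14)) - 2965) = (128 + 134 - 33*17956 - 516 - 1*(-129)*17956)/(-96) + 1/((-2 - 4*151*(-23)) - 2965) = -(128 + 134 - 592548 - 516 + 2316324)/96 + 1/((-2 + 13892) - 2965) = -1/96*1723522 + 1/(13890 - 2965) = -861761/48 + 1/10925 = -9414738877/524400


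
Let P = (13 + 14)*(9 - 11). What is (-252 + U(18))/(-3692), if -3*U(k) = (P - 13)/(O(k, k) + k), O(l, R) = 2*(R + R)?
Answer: 67973/996840 ≈ 0.068188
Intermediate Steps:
O(l, R) = 4*R (O(l, R) = 2*(2*R) = 4*R)
P = -54 (P = 27*(-2) = -54)
U(k) = 67/(15*k) (U(k) = -(-54 - 13)/(3*(4*k + k)) = -(-67)/(3*(5*k)) = -(-67)*1/(5*k)/3 = -(-67)/(15*k) = 67/(15*k))
(-252 + U(18))/(-3692) = (-252 + (67/15)/18)/(-3692) = (-252 + (67/15)*(1/18))*(-1/3692) = (-252 + 67/270)*(-1/3692) = -67973/270*(-1/3692) = 67973/996840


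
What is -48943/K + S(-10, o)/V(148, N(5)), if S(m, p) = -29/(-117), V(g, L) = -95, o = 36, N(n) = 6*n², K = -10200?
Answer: 2132179/444600 ≈ 4.7957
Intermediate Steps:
S(m, p) = 29/117 (S(m, p) = -29*(-1/117) = 29/117)
-48943/K + S(-10, o)/V(148, N(5)) = -48943/(-10200) + (29/117)/(-95) = -48943*(-1/10200) + (29/117)*(-1/95) = 2879/600 - 29/11115 = 2132179/444600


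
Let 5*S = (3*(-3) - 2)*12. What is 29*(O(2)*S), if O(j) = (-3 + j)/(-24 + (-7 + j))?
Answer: -132/5 ≈ -26.400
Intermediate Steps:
O(j) = (-3 + j)/(-31 + j)
S = -132/5 (S = ((3*(-3) - 2)*12)/5 = ((-9 - 2)*12)/5 = (-11*12)/5 = (⅕)*(-132) = -132/5 ≈ -26.400)
29*(O(2)*S) = 29*(((-3 + 2)/(-31 + 2))*(-132/5)) = 29*((-1/(-29))*(-132/5)) = 29*(-1/29*(-1)*(-132/5)) = 29*((1/29)*(-132/5)) = 29*(-132/145) = -132/5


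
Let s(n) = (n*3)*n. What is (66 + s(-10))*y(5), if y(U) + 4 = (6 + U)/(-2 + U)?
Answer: -122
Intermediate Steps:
y(U) = -4 + (6 + U)/(-2 + U)
s(n) = 3*n² (s(n) = (3*n)*n = 3*n²)
(66 + s(-10))*y(5) = (66 + 3*(-10)²)*((14 - 3*5)/(-2 + 5)) = (66 + 3*100)*((14 - 15)/3) = (66 + 300)*((⅓)*(-1)) = 366*(-⅓) = -122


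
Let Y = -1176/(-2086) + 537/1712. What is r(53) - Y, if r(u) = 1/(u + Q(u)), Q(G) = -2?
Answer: -11159783/13009488 ≈ -0.85782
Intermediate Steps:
Y = 223821/255088 (Y = -1176*(-1/2086) + 537*(1/1712) = 84/149 + 537/1712 = 223821/255088 ≈ 0.87743)
r(u) = 1/(-2 + u) (r(u) = 1/(u - 2) = 1/(-2 + u))
r(53) - Y = 1/(-2 + 53) - 1*223821/255088 = 1/51 - 223821/255088 = -11159783/13009488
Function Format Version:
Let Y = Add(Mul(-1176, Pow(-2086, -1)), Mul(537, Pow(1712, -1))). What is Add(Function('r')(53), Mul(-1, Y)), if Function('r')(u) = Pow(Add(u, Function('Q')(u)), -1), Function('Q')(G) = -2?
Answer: Rational(-11159783, 13009488) ≈ -0.85782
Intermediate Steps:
Y = Rational(223821, 255088) (Y = Add(Mul(-1176, Rational(-1, 2086)), Mul(537, Rational(1, 1712))) = Add(Rational(84, 149), Rational(537, 1712)) = Rational(223821, 255088) ≈ 0.87743)
Function('r')(u) = Pow(Add(-2, u), -1) (Function('r')(u) = Pow(Add(u, -2), -1) = Pow(Add(-2, u), -1))
Add(Function('r')(53), Mul(-1, Y)) = Add(Pow(Add(-2, 53), -1), Mul(-1, Rational(223821, 255088))) = Add(Pow(51, -1), Rational(-223821, 255088)) = Add(Rational(1, 51), Rational(-223821, 255088)) = Rational(-11159783, 13009488)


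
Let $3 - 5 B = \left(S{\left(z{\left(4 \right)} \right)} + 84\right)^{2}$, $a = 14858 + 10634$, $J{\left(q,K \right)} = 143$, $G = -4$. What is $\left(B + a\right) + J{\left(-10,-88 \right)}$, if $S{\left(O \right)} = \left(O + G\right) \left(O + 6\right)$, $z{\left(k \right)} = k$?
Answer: $\frac{121122}{5} \approx 24224.0$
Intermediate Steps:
$S{\left(O \right)} = \left(-4 + O\right) \left(6 + O\right)$ ($S{\left(O \right)} = \left(O - 4\right) \left(O + 6\right) = \left(-4 + O\right) \left(6 + O\right)$)
$a = 25492$
$B = - \frac{7053}{5}$ ($B = \frac{3}{5} - \frac{\left(\left(-24 + 4^{2} + 2 \cdot 4\right) + 84\right)^{2}}{5} = \frac{3}{5} - \frac{\left(\left(-24 + 16 + 8\right) + 84\right)^{2}}{5} = \frac{3}{5} - \frac{\left(0 + 84\right)^{2}}{5} = \frac{3}{5} - \frac{84^{2}}{5} = \frac{3}{5} - \frac{7056}{5} = - \frac{7053}{5} \approx -1410.6$)
$\left(B + a\right) + J{\left(-10,-88 \right)} = \left(- \frac{7053}{5} + 25492\right) + 143 = \frac{120407}{5} + 143 = \frac{121122}{5}$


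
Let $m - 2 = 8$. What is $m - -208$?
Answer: $218$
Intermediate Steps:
$m = 10$ ($m = 2 + 8 = 10$)
$m - -208 = 10 - -208 = 10 + 208 = 218$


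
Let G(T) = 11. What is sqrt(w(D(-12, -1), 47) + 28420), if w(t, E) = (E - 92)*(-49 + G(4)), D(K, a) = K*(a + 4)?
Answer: sqrt(30130) ≈ 173.58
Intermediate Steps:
D(K, a) = K*(4 + a)
w(t, E) = 3496 - 38*E (w(t, E) = (E - 92)*(-49 + 11) = (-92 + E)*(-38) = 3496 - 38*E)
sqrt(w(D(-12, -1), 47) + 28420) = sqrt((3496 - 38*47) + 28420) = sqrt((3496 - 1786) + 28420) = sqrt(1710 + 28420) = sqrt(30130)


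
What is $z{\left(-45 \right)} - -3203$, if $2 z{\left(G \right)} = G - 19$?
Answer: $3171$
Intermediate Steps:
$z{\left(G \right)} = - \frac{19}{2} + \frac{G}{2}$ ($z{\left(G \right)} = \frac{G - 19}{2} = \frac{-19 + G}{2} = - \frac{19}{2} + \frac{G}{2}$)
$z{\left(-45 \right)} - -3203 = \left(- \frac{19}{2} + \frac{1}{2} \left(-45\right)\right) - -3203 = \left(- \frac{19}{2} - \frac{45}{2}\right) + 3203 = -32 + 3203 = 3171$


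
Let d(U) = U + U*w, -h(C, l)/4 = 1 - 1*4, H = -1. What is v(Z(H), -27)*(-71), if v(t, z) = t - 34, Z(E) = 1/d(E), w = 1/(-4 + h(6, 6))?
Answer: 22294/9 ≈ 2477.1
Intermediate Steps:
h(C, l) = 12 (h(C, l) = -4*(1 - 1*4) = -4*(1 - 4) = -4*(-3) = 12)
w = ⅛ (w = 1/(-4 + 12) = 1/8 = ⅛ ≈ 0.12500)
d(U) = 9*U/8 (d(U) = U + U*(⅛) = U + U/8 = 9*U/8)
Z(E) = 8/(9*E) (Z(E) = 1/(9*E/8) = 8/(9*E))
v(t, z) = -34 + t
v(Z(H), -27)*(-71) = (-34 + (8/9)/(-1))*(-71) = (-34 + (8/9)*(-1))*(-71) = (-34 - 8/9)*(-71) = -314/9*(-71) = 22294/9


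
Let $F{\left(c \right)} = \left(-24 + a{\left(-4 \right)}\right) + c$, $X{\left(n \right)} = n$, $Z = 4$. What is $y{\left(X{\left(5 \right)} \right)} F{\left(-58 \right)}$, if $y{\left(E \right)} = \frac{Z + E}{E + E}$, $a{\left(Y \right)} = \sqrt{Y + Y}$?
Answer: $- \frac{369}{5} + \frac{9 i \sqrt{2}}{5} \approx -73.8 + 2.5456 i$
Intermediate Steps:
$a{\left(Y \right)} = \sqrt{2} \sqrt{Y}$ ($a{\left(Y \right)} = \sqrt{2 Y} = \sqrt{2} \sqrt{Y}$)
$y{\left(E \right)} = \frac{4 + E}{2 E}$ ($y{\left(E \right)} = \frac{4 + E}{E + E} = \frac{4 + E}{2 E}$)
$F{\left(c \right)} = -24 + c + 2 i \sqrt{2}$ ($F{\left(c \right)} = \left(-24 + \sqrt{2} \sqrt{-4}\right) + c = \left(-24 + \sqrt{2} \cdot 2 i\right) + c = \left(-24 + 2 i \sqrt{2}\right) + c = -24 + c + 2 i \sqrt{2}$)
$y{\left(X{\left(5 \right)} \right)} F{\left(-58 \right)} = \frac{4 + 5}{2 \cdot 5} \left(-24 - 58 + 2 i \sqrt{2}\right) = \frac{1}{2} \cdot \frac{1}{5} \cdot 9 \left(-82 + 2 i \sqrt{2}\right) = \frac{9 \left(-82 + 2 i \sqrt{2}\right)}{10} = - \frac{369}{5} + \frac{9 i \sqrt{2}}{5}$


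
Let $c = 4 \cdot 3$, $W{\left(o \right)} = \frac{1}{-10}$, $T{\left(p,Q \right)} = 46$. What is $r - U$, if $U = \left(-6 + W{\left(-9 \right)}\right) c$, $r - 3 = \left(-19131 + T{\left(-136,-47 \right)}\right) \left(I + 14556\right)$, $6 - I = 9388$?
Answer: $- \frac{493728569}{5} \approx -9.8746 \cdot 10^{7}$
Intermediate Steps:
$I = -9382$ ($I = 6 - 9388 = -9382$)
$r = -98745787$ ($r = 3 + \left(-19131 + 46\right) \left(-9382 + 14556\right) = 3 - 98745790 = -98745787$)
$W{\left(o \right)} = - \frac{1}{10}$
$c = 12$
$U = - \frac{366}{5}$ ($U = \left(-6 - \frac{1}{10}\right) 12 = \left(- \frac{61}{10}\right) 12 = - \frac{366}{5} \approx -73.2$)
$r - U = -98745787 - - \frac{366}{5} = -98745787 + \frac{366}{5} = - \frac{493728569}{5}$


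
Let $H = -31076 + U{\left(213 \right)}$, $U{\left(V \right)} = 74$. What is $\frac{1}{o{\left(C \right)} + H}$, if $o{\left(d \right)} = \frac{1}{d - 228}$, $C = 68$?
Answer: $- \frac{160}{4960321} \approx -3.2256 \cdot 10^{-5}$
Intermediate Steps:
$o{\left(d \right)} = \frac{1}{-228 + d}$
$H = -31002$ ($H = -31076 + 74 = -31002$)
$\frac{1}{o{\left(C \right)} + H} = \frac{1}{\frac{1}{-228 + 68} - 31002} = \frac{1}{\frac{1}{-160} - 31002} = \frac{1}{- \frac{1}{160} - 31002} = \frac{1}{- \frac{4960321}{160}} = - \frac{160}{4960321}$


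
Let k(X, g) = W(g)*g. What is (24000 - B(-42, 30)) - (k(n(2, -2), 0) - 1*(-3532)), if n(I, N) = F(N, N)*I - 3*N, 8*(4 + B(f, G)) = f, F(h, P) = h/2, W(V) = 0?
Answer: 81909/4 ≈ 20477.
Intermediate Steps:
F(h, P) = h/2 (F(h, P) = h*(1/2) = h/2)
B(f, G) = -4 + f/8
n(I, N) = -3*N + I*N/2 (n(I, N) = (N/2)*I - 3*N = I*N/2 - 3*N = -3*N + I*N/2)
k(X, g) = 0 (k(X, g) = 0*g = 0)
(24000 - B(-42, 30)) - (k(n(2, -2), 0) - 1*(-3532)) = (24000 - (-4 + (1/8)*(-42))) - (0 - 1*(-3532)) = (24000 - (-4 - 21/4)) - (0 + 3532) = (24000 - 1*(-37/4)) - 1*3532 = (24000 + 37/4) - 3532 = 96037/4 - 3532 = 81909/4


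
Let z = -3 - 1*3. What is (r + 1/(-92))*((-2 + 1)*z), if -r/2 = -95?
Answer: 52437/46 ≈ 1139.9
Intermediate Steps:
r = 190 (r = -2*(-95) = 190)
z = -6 (z = -3 - 3 = -6)
(r + 1/(-92))*((-2 + 1)*z) = (190 + 1/(-92))*((-2 + 1)*(-6)) = (190 - 1/92)*(-1*(-6)) = (17479/92)*6 = 52437/46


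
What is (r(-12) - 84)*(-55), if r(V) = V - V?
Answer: 4620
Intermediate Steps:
r(V) = 0
(r(-12) - 84)*(-55) = (0 - 84)*(-55) = -84*(-55) = 4620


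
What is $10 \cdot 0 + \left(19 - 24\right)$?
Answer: $-5$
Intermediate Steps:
$10 \cdot 0 + \left(19 - 24\right) = 0 + \left(19 - 24\right) = 0 - 5 = -5$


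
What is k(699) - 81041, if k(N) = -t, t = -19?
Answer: -81022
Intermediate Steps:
k(N) = 19 (k(N) = -1*(-19) = 19)
k(699) - 81041 = 19 - 81041 = -81022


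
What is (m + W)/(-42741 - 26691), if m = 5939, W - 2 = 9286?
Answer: -15227/69432 ≈ -0.21931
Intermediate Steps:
W = 9288 (W = 2 + 9286 = 9288)
(m + W)/(-42741 - 26691) = (5939 + 9288)/(-42741 - 26691) = 15227/(-69432) = 15227*(-1/69432) = -15227/69432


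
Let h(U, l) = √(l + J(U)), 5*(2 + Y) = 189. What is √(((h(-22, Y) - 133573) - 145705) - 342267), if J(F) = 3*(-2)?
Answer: √(-15538625 + 5*√745)/5 ≈ 788.38*I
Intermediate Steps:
Y = 179/5 (Y = -2 + (⅕)*189 = -2 + 189/5 = 179/5 ≈ 35.800)
J(F) = -6
h(U, l) = √(-6 + l) (h(U, l) = √(l - 6) = √(-6 + l))
√(((h(-22, Y) - 133573) - 145705) - 342267) = √(((√(-6 + 179/5) - 133573) - 145705) - 342267) = √(((√(149/5) - 133573) - 145705) - 342267) = √(((√745/5 - 133573) - 145705) - 342267) = √(((-133573 + √745/5) - 145705) - 342267) = √((-279278 + √745/5) - 342267) = √(-621545 + √745/5)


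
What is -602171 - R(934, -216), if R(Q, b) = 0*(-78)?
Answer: -602171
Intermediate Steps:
R(Q, b) = 0
-602171 - R(934, -216) = -602171 - 1*0 = -602171 + 0 = -602171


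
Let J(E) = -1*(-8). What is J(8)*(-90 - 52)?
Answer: -1136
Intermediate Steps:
J(E) = 8
J(8)*(-90 - 52) = 8*(-90 - 52) = 8*(-142) = -1136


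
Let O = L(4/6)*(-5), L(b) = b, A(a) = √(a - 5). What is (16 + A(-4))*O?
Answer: -160/3 - 10*I ≈ -53.333 - 10.0*I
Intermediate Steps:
A(a) = √(-5 + a)
O = -10/3 (O = (4/6)*(-5) = (4*(⅙))*(-5) = (⅔)*(-5) = -10/3 ≈ -3.3333)
(16 + A(-4))*O = (16 + √(-5 - 4))*(-10/3) = (16 + √(-9))*(-10/3) = (16 + 3*I)*(-10/3) = -160/3 - 10*I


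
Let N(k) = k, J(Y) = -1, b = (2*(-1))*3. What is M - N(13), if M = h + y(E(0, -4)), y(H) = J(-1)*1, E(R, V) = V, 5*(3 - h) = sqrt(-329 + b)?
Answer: -11 - I*sqrt(335)/5 ≈ -11.0 - 3.6606*I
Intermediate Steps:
b = -6 (b = -2*3 = -6)
h = 3 - I*sqrt(335)/5 (h = 3 - sqrt(-329 - 6)/5 = 3 - I*sqrt(335)/5 ≈ 3.0 - 3.6606*I)
y(H) = -1 (y(H) = -1*1 = -1)
M = 2 - I*sqrt(335)/5 (M = (3 - I*sqrt(335)/5) - 1 = 2 - I*sqrt(335)/5 ≈ 2.0 - 3.6606*I)
M - N(13) = (2 - I*sqrt(335)/5) - 1*13 = (2 - I*sqrt(335)/5) - 13 = -11 - I*sqrt(335)/5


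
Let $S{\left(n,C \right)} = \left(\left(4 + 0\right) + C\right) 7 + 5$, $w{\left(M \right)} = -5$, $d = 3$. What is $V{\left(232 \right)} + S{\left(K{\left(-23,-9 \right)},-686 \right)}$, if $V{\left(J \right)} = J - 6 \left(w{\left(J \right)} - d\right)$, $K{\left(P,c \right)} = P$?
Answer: $-4489$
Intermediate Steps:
$S{\left(n,C \right)} = 33 + 7 C$ ($S{\left(n,C \right)} = \left(4 + C\right) 7 + 5 = \left(28 + 7 C\right) + 5 = 33 + 7 C$)
$V{\left(J \right)} = 48 + J$ ($V{\left(J \right)} = J - 6 \left(-5 - 3\right) = J - -48 = J + 48 = 48 + J$)
$V{\left(232 \right)} + S{\left(K{\left(-23,-9 \right)},-686 \right)} = \left(48 + 232\right) + \left(33 + 7 \left(-686\right)\right) = 280 + \left(33 - 4802\right) = 280 - 4769 = -4489$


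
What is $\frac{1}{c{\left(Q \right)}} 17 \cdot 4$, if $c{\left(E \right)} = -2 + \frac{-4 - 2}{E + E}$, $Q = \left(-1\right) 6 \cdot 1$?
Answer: $- \frac{136}{3} \approx -45.333$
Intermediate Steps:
$Q = -6$ ($Q = \left(-6\right) 1 = -6$)
$c{\left(E \right)} = -2 - \frac{3}{E}$ ($c{\left(E \right)} = -2 - \frac{6}{2 E} = -2 - 6 \frac{1}{2 E} = -2 - \frac{3}{E}$)
$\frac{1}{c{\left(Q \right)}} 17 \cdot 4 = \frac{1}{-2 - \frac{3}{-6}} \cdot 17 \cdot 4 = \frac{1}{-2 - - \frac{1}{2}} \cdot 17 \cdot 4 = \frac{1}{-2 + \frac{1}{2}} \cdot 17 \cdot 4 = \frac{1}{- \frac{3}{2}} \cdot 17 \cdot 4 = \left(- \frac{2}{3}\right) 17 \cdot 4 = \left(- \frac{34}{3}\right) 4 = - \frac{136}{3}$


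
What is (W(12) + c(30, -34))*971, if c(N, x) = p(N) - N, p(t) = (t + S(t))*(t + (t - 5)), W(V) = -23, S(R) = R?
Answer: 3152837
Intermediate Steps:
p(t) = 2*t*(-5 + 2*t) (p(t) = (t + t)*(t + (t - 5)) = (2*t)*(t + (-5 + t)) = (2*t)*(-5 + 2*t) = 2*t*(-5 + 2*t))
c(N, x) = -N + 2*N*(-5 + 2*N) (c(N, x) = 2*N*(-5 + 2*N) - N = -N + 2*N*(-5 + 2*N))
(W(12) + c(30, -34))*971 = (-23 + 30*(-11 + 4*30))*971 = (-23 + 30*(-11 + 120))*971 = (-23 + 30*109)*971 = (-23 + 3270)*971 = 3247*971 = 3152837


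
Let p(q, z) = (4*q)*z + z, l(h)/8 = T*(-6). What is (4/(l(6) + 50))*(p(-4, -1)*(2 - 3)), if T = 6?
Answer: 30/119 ≈ 0.25210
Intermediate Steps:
l(h) = -288 (l(h) = 8*(6*(-6)) = 8*(-36) = -288)
p(q, z) = z + 4*q*z (p(q, z) = 4*q*z + z = z + 4*q*z)
(4/(l(6) + 50))*(p(-4, -1)*(2 - 3)) = (4/(-288 + 50))*((-(1 + 4*(-4)))*(2 - 3)) = (4/(-238))*(-(1 - 16)*(-1)) = (-1/238*4)*(-1*(-15)*(-1)) = -30*(-1)/119 = -2/119*(-15) = 30/119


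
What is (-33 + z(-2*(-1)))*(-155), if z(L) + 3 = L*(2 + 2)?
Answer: 4340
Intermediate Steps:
z(L) = -3 + 4*L (z(L) = -3 + L*(2 + 2) = -3 + L*4 = -3 + 4*L)
(-33 + z(-2*(-1)))*(-155) = (-33 + (-3 + 4*(-2*(-1))))*(-155) = (-33 + (-3 + 4*2))*(-155) = (-33 + (-3 + 8))*(-155) = (-33 + 5)*(-155) = -28*(-155) = 4340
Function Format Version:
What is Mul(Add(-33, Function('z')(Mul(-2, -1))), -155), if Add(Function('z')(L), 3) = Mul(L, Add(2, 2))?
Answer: 4340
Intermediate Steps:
Function('z')(L) = Add(-3, Mul(4, L)) (Function('z')(L) = Add(-3, Mul(L, Add(2, 2))) = Add(-3, Mul(L, 4)) = Add(-3, Mul(4, L)))
Mul(Add(-33, Function('z')(Mul(-2, -1))), -155) = Mul(Add(-33, Add(-3, Mul(4, Mul(-2, -1)))), -155) = Mul(Add(-33, Add(-3, Mul(4, 2))), -155) = Mul(Add(-33, Add(-3, 8)), -155) = Mul(Add(-33, 5), -155) = Mul(-28, -155) = 4340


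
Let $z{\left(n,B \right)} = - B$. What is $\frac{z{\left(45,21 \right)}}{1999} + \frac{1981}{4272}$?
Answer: $\frac{3870307}{8539728} \approx 0.45321$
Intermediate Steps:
$\frac{z{\left(45,21 \right)}}{1999} + \frac{1981}{4272} = \frac{\left(-1\right) 21}{1999} + \frac{1981}{4272} = \left(-21\right) \frac{1}{1999} + 1981 \cdot \frac{1}{4272} = - \frac{21}{1999} + \frac{1981}{4272} = \frac{3870307}{8539728}$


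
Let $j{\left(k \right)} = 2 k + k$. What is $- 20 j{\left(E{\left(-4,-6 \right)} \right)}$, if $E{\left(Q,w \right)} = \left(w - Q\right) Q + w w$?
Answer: $-2640$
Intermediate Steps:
$E{\left(Q,w \right)} = w^{2} + Q \left(w - Q\right)$ ($E{\left(Q,w \right)} = Q \left(w - Q\right) + w^{2} = w^{2} + Q \left(w - Q\right)$)
$j{\left(k \right)} = 3 k$
$- 20 j{\left(E{\left(-4,-6 \right)} \right)} = - 20 \cdot 3 \left(\left(-6\right)^{2} - \left(-4\right)^{2} - -24\right) = - 20 \cdot 3 \left(36 - 16 + 24\right) = - 20 \cdot 3 \cdot 44 = \left(-20\right) 132 = -2640$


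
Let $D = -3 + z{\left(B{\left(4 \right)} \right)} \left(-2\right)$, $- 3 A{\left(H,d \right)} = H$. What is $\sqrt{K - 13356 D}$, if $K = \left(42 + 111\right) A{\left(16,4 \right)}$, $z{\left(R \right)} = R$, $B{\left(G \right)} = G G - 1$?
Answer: $2 \sqrt{109983} \approx 663.27$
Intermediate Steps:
$A{\left(H,d \right)} = - \frac{H}{3}$
$B{\left(G \right)} = -1 + G^{2}$ ($B{\left(G \right)} = G^{2} - 1 = -1 + G^{2}$)
$D = -33$ ($D = -3 + \left(-1 + 4^{2}\right) \left(-2\right) = -3 + \left(-1 + 16\right) \left(-2\right) = -3 + 15 \left(-2\right) = -3 - 30 = -33$)
$K = -816$ ($K = \left(42 + 111\right) \left(\left(- \frac{1}{3}\right) 16\right) = 153 \left(- \frac{16}{3}\right) = -816$)
$\sqrt{K - 13356 D} = \sqrt{-816 - -440748} = \sqrt{-816 + 440748} = \sqrt{439932} = 2 \sqrt{109983}$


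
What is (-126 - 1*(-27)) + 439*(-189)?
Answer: -83070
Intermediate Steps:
(-126 - 1*(-27)) + 439*(-189) = (-126 + 27) - 82971 = -99 - 82971 = -83070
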